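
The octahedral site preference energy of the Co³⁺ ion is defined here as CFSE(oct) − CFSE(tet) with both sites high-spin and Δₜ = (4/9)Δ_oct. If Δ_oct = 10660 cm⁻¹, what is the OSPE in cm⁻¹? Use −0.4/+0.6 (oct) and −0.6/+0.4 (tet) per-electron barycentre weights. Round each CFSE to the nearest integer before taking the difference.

-1421

Co sits in group 9; removing 3 electrons leaves Co³⁺ with 9 − 3 = 6 d electrons.
In an octahedral site d⁶ (HS) is t₂g⁴ eg², giving CFSE(oct) = -0.4Δ_oct = -4264 cm⁻¹.
Tetrahedral: e³ t₂³, CFSE = 3(−0.6) + 3(+0.4) = -0.6Δₜ = -0.6 × (4/9) × 10660 = -2843 cm⁻¹.
Subtracting, OSPE = -4264 − (-2843) = -1421 cm⁻¹.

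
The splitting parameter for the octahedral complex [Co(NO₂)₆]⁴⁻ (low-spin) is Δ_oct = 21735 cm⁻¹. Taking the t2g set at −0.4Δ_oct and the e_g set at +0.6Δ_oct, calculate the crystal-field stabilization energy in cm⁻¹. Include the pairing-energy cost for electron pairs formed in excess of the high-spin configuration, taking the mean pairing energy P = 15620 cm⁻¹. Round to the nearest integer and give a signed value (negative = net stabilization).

-23503

Each NO₂⁻ contributes -1; 6 × (-1) = -6. With overall charge -4, Co is in the +2 oxidation state.
Co²⁺: group 9, so d-count = 9 − 2 = 7.
Configuration: t2g^6 e_g^1.
CFSE(orbital) = 6×(-0.4Δ_oct) + 1×(0.6Δ_oct) = -1.8Δ_oct; with Δ_oct = 21735 cm⁻¹ that is -39123 cm⁻¹.
Pairing penalty: 3 pairs vs 2 in the high-spin reference → 1 extra × P = 15620 cm⁻¹.
Net CFSE = -39123 + 15620 = -23503 cm⁻¹.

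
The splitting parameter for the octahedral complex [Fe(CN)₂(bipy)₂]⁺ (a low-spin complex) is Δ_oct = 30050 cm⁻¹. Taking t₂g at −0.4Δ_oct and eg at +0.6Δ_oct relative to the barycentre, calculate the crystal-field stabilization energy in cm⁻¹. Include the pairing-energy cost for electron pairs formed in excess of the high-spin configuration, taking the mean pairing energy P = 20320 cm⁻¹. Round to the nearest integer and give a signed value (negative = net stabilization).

Ligand charges: 2×(-1) from CN⁻ and 2×(+0) from bipy sum to -2; with overall charge +1, Fe is +3.
Fe is in group 8, so Fe³⁺ is d⁵ (8 − 3 = 5).
The d⁵ electrons fill as t₂g⁵ eg⁰.
CFSE(orbital) = 5×(-0.4Δ_oct) + 0×(0.6Δ_oct) = -2.0Δ_oct; with Δ_oct = 30050 cm⁻¹ that is -60100 cm⁻¹.
Relative to high-spin t₂g³ eg² (0 paired), the low-spin configuration has 2 additional pairs, contributing +2 × 20320 = +40640 cm⁻¹.
Overall CFSE = -60100 + 40640 = -19460 cm⁻¹.

-19460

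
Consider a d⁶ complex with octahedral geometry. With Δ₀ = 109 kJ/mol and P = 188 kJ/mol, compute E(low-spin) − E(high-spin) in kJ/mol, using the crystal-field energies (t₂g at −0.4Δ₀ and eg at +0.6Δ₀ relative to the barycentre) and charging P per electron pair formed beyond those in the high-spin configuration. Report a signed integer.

In the high-spin limit (t₂g⁴ eg²) the orbital term is -0.4Δ₀ = -44 kJ/mol, with no excess pairing.
Low-spin: t₂g⁶ eg⁰, orbital CFSE = -2.4Δ₀ = -262 kJ/mol; plus 2 excess pairs × P = +376 kJ/mol; total 114 kJ/mol.
The difference is 114 − (-44) = 158 kJ/mol, so high-spin lies lower.

158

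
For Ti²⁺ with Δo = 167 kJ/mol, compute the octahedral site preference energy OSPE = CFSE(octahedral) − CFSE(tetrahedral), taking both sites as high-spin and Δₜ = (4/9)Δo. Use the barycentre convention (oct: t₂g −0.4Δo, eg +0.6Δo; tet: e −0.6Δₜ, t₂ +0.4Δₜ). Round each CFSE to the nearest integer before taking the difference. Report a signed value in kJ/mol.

Ti is in group 4, so Ti²⁺ is d² (4 − 2 = 2).
In an octahedral site d² (HS) is t₂g² eg⁰, giving CFSE(oct) = -0.8Δo = -134 kJ/mol.
Tetrahedral: e² t₂⁰, CFSE = 2(−0.6) + 0(+0.4) = -1.2Δₜ = -1.2 × (4/9) × 167 = -89 kJ/mol.
OSPE = -134 − (-89) = -45 kJ/mol.

-45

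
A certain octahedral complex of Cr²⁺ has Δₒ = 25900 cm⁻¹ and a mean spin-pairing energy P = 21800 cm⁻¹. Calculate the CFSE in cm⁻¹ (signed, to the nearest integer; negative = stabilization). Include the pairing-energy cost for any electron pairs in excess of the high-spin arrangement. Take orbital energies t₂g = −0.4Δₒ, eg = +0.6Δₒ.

Cr sits in group 6; removing 2 electrons leaves Cr²⁺ with 6 − 2 = 4 d electrons.
With Δₒ > P the complex is low-spin.
Filling d⁴ accordingly: t₂g⁴ eg⁰.
Orbital CFSE = -1.6Δₒ = -1.6 × 25900 = -41440 cm⁻¹.
Excess pairs vs high-spin: 1 − 0 = 1; pairing cost = +21800 cm⁻¹.
Net CFSE = -41440 + 21800 = -19640 cm⁻¹.

-19640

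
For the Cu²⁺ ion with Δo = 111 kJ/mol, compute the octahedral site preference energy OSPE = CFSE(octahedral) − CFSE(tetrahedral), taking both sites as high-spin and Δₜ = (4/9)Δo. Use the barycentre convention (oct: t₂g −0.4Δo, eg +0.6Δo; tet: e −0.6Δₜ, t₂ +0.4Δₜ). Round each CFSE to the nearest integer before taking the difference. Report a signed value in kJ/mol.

Cu is in group 11, so Cu²⁺ is d⁹ (11 − 2 = 9).
Octahedral high-spin t₂g⁶ eg³: CFSE = -0.6 × 111 = -67 kJ/mol.
Tetrahedral e⁴ t₂⁵ gives -0.4Δₜ = -0.4 × (4/9) × 111 = -20 kJ/mol.
OSPE = -67 − (-20) = -47 kJ/mol.

-47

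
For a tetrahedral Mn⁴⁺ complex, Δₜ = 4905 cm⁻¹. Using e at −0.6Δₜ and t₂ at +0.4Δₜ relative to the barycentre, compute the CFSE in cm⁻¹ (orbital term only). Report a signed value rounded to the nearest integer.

-3924

Mn⁴⁺: group 7, so d-count = 7 − 4 = 3.
Tetrahedral splitting is small, so the complex is high-spin.
The d³ electrons fill as e² t₂¹.
CFSE(orbital) = 2×(-0.6Δₜ) + 1×(0.4Δₜ) = -0.8Δₜ; with Δₜ = 4905 cm⁻¹ that is -3924 cm⁻¹.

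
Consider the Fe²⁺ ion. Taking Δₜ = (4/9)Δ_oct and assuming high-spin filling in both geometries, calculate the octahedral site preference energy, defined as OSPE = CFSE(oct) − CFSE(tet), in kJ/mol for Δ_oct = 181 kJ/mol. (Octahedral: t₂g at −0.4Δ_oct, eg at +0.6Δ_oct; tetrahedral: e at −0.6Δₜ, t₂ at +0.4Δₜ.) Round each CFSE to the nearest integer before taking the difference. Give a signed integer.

Group 8 minus oxidation state +2 gives a d⁶ configuration for Fe²⁺.
Octahedral high-spin t₂g⁴ eg²: CFSE = -0.4 × 181 = -72 kJ/mol.
Tetrahedral: e³ t₂³, CFSE = 3(−0.6) + 3(+0.4) = -0.6Δₜ = -0.6 × (4/9) × 181 = -48 kJ/mol.
OSPE = -72 − (-48) = -24 kJ/mol.

-24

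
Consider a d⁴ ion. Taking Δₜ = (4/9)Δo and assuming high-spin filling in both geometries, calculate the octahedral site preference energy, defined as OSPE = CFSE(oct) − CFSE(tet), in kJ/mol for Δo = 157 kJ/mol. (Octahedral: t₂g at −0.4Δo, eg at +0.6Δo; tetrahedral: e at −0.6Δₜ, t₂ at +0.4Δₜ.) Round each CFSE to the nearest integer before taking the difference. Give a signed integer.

-66

Octahedral high-spin t₂g³ eg¹: CFSE = -0.6 × 157 = -94 kJ/mol.
Tetrahedral: e² t₂², CFSE = 2(−0.6) + 2(+0.4) = -0.4Δₜ = -0.4 × (4/9) × 157 = -28 kJ/mol.
OSPE = -94 − (-28) = -66 kJ/mol.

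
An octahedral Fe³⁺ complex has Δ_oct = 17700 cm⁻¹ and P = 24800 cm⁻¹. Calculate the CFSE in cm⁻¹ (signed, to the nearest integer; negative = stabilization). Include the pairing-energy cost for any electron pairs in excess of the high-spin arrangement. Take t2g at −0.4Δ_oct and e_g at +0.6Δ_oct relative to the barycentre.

Group 8 minus oxidation state +3 gives a d⁵ configuration for Fe³⁺.
With Δ_oct < P the complex is high-spin.
Filling d⁵ accordingly: t2g^3 e_g^2.
Orbital CFSE = 0.0Δ_oct = 0.0 × 17700 = 0 cm⁻¹.
High-spin has no excess pairs, so no pairing correction applies.

0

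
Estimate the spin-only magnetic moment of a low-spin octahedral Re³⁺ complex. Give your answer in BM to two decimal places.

Re³⁺: group 7, so d-count = 7 − 3 = 4.
Configuration: t2g^4 e_g^0 → 2 unpaired electrons.
μ(spin-only) = √[2(2+2)] = √8 ≈ 2.83 BM.

2.83 BM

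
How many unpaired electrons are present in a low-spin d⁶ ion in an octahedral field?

Configuration: t₂g⁶ eg⁰, giving 0 unpaired electrons.

0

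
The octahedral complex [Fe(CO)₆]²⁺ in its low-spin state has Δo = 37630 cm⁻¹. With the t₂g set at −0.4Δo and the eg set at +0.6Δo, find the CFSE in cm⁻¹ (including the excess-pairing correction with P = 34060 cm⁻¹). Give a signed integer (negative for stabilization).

-22192

CO is neutral, so the +2 overall charge sits on Fe: oxidation state +2.
Fe sits in group 8; removing 2 electrons leaves Fe²⁺ with 8 − 2 = 6 d electrons.
Electron filling gives t₂g⁶ eg⁰.
The orbital stabilization is -2.4Δo = -2.4 × 37630 = -90312 cm⁻¹.
Pairing penalty: 3 pairs vs 1 in the high-spin reference → 2 extra × P = 68120 cm⁻¹.
Combining: -90312 + 68120 = -22192 cm⁻¹.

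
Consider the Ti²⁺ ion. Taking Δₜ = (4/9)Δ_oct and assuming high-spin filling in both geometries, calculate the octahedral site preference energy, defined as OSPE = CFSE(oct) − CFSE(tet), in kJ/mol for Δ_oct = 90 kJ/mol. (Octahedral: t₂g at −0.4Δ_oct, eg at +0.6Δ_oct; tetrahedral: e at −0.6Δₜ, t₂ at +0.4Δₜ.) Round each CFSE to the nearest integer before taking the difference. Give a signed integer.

Ti sits in group 4; removing 2 electrons leaves Ti²⁺ with 4 − 2 = 2 d electrons.
Octahedral (high-spin): t2g^2 e_g^0, CFSE = 2(−0.4) + 0(+0.6) = -0.8Δ_oct = -0.8 × 90 = -72 kJ/mol.
Tetrahedral: e^2 t2^0, CFSE = 2(−0.6) + 0(+0.4) = -1.2Δₜ = -1.2 × (4/9) × 90 = -48 kJ/mol.
Subtracting, OSPE = -72 − (-48) = -24 kJ/mol.

-24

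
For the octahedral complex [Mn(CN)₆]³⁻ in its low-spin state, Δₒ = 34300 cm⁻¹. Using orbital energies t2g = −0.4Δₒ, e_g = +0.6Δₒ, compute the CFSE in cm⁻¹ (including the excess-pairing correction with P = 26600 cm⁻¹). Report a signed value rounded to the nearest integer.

Each CN⁻ contributes -1; 6 × (-1) = -6. With overall charge -3, Mn is in the +3 oxidation state.
Mn³⁺: group 7, so d-count = 7 − 3 = 4.
Electron filling gives t2g^4 e_g^0.
The orbital stabilization is -1.6Δₒ = -1.6 × 34300 = -54880 cm⁻¹.
Pairing penalty: 1 pair vs 0 in the high-spin reference → 1 extra × P = 26600 cm⁻¹.
Combining: -54880 + 26600 = -28280 cm⁻¹.

-28280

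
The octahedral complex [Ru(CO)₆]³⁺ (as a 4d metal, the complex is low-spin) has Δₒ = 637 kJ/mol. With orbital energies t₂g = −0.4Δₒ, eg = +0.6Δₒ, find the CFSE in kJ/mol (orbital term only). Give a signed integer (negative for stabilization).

-1274

CO is neutral, so the +3 overall charge sits on Ru: oxidation state +3.
Group 8 minus oxidation state +3 gives a d⁵ configuration for Ru³⁺.
Electron filling gives t₂g⁵ eg⁰.
Orbital CFSE = 5(-0.4) + 0(0.6) = -2.0Δₒ = -2.0 × 637 = -1274 kJ/mol.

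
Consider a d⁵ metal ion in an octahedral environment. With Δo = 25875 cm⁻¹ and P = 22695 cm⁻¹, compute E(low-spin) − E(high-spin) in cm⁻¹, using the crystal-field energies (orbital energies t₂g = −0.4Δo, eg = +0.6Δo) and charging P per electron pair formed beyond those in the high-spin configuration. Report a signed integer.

-6360

High-spin d⁵ fills as t₂g³ eg² with CFSE 3(−0.4) + 2(+0.6) = 0.0Δo = 0 cm⁻¹.
Low-spin t₂g⁵ eg⁰ gives -2.0Δo = -51750 cm⁻¹, but forming 2 extra pairs costs 2P = 45390 cm⁻¹, so E(LS) = -51750 + 45390 = -6360 cm⁻¹.
Thus E(LS) − E(HS) = -6360 cm⁻¹.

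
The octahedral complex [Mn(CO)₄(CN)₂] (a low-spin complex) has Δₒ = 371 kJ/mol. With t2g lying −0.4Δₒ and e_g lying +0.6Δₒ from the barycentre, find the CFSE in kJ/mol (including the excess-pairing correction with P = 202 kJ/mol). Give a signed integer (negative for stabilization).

-338

Ligand charges: 4×(+0) from CO and 2×(-1) from CN⁻ sum to -2; with overall charge +0, Mn is +2.
Group 7 minus oxidation state +2 gives a d⁵ configuration for Mn²⁺.
Electron filling gives t2g^5 e_g^0.
The orbital stabilization is -2.0Δₒ = -2.0 × 371 = -742 kJ/mol.
High-spin d⁵ would be t2g^3 e_g^2 with 0 pairs; low-spin has 2, so 2 excess pairs cost +2P = +404 kJ/mol.
Overall CFSE = -742 + 404 = -338 kJ/mol.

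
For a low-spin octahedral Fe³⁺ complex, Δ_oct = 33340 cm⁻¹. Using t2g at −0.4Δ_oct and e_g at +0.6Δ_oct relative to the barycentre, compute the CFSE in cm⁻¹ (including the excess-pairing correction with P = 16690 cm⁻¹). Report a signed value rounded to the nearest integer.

-33300

Fe³⁺: group 8, so d-count = 8 − 3 = 5.
The d⁵ electrons fill as t2g^5 e_g^0.
CFSE(orbital) = 5×(-0.4Δ_oct) + 0×(0.6Δ_oct) = -2.0Δ_oct; with Δ_oct = 33340 cm⁻¹ that is -66680 cm⁻¹.
High-spin d⁵ would be t2g^3 e_g^2 with 0 pairs; low-spin has 2, so 2 excess pairs cost +2P = +33380 cm⁻¹.
Net CFSE = -66680 + 33380 = -33300 cm⁻¹.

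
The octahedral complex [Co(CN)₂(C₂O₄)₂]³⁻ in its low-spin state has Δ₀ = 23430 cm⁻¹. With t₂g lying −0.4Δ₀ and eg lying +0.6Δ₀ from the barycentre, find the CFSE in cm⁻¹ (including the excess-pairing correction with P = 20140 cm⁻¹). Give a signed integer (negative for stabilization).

-15952

Ligand charges: 2×(-1) from CN⁻ and 2×(-2) from C₂O₄²⁻ sum to -6; with overall charge -3, Co is +3.
Co is in group 9, so Co³⁺ is d⁶ (9 − 3 = 6).
Configuration: t₂g⁶ eg⁰.
Orbital CFSE = 6(-0.4) + 0(0.6) = -2.4Δ₀ = -2.4 × 23430 = -56232 cm⁻¹.
High-spin d⁶ would be t₂g⁴ eg² with 1 pair; low-spin has 3, so 2 excess pairs cost +2P = +40280 cm⁻¹.
Combining: -56232 + 40280 = -15952 cm⁻¹.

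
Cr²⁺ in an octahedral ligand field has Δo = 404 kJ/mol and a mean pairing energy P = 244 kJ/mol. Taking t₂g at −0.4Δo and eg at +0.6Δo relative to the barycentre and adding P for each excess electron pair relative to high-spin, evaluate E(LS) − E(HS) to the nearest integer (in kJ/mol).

Cr sits in group 6; removing 2 electrons leaves Cr²⁺ with 6 − 2 = 4 d electrons.
High-spin d⁴ fills as t₂g³ eg¹ with CFSE 3(−0.4) + 1(+0.6) = -0.6Δo = -242 kJ/mol.
Low-spin t₂g⁴ eg⁰ gives -1.6Δo = -646 kJ/mol, but forming 1 extra pair costs 1P = 244 kJ/mol, so E(LS) = -646 + 244 = -402 kJ/mol.
E(LS) − E(HS) = -402 − (-242) = -160 kJ/mol.

-160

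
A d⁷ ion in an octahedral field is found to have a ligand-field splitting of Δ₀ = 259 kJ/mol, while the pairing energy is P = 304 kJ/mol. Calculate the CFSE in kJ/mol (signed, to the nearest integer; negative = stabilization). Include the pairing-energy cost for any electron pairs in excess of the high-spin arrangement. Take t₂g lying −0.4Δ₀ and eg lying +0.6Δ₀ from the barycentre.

Here Δ₀ < P (259 < 304), so the high-spin state is favoured.
Configuration: t₂g⁵ eg².
Orbital CFSE = -0.8Δ₀ = -0.8 × 259 = -207 kJ/mol.
High-spin has no excess pairs, so no pairing correction applies.

-207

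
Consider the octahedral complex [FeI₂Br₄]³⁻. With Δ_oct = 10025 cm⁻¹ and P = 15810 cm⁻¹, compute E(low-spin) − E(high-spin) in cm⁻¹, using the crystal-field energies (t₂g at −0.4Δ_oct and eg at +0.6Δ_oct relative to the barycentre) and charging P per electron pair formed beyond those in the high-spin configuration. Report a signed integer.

Ligand charges: 2×(-1) from I⁻ and 4×(-1) from Br⁻ sum to -6; with overall charge -3, Fe is +3.
Fe is in group 8, so Fe³⁺ is d⁵ (8 − 3 = 5).
In the high-spin limit (t₂g³ eg²) the orbital term is 0.0Δ_oct = 0 cm⁻¹, with no excess pairing.
Low-spin t₂g⁵ eg⁰ gives -2.0Δ_oct = -20050 cm⁻¹, but forming 2 extra pairs costs 2P = 31620 cm⁻¹, so E(LS) = -20050 + 31620 = 11570 cm⁻¹.
E(LS) − E(HS) = 11570 − (0) = 11570 cm⁻¹.

11570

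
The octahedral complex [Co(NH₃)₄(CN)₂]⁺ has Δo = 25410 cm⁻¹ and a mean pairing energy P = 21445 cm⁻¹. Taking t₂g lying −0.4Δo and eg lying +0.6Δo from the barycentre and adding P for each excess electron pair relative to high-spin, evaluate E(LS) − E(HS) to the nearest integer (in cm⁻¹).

-7930

Ligand charges: 4×(+0) from NH₃ and 2×(-1) from CN⁻ sum to -2; with overall charge +1, Co is +3.
Co sits in group 9; removing 3 electrons leaves Co³⁺ with 9 − 3 = 6 d electrons.
In the high-spin limit (t₂g⁴ eg²) the orbital term is -0.4Δo = -10164 cm⁻¹, with no excess pairing.
Low-spin t₂g⁶ eg⁰ gives -2.4Δo = -60984 cm⁻¹, but forming 2 extra pairs costs 2P = 42890 cm⁻¹, so E(LS) = -60984 + 42890 = -18094 cm⁻¹.
E(LS) − E(HS) = -18094 − (-10164) = -7930 cm⁻¹.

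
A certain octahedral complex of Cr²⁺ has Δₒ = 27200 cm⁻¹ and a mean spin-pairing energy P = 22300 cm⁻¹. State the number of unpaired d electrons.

Group 6 minus oxidation state +2 gives a d⁴ configuration for Cr²⁺.
Since Δₒ = 27200 cm⁻¹ > P = 22300 cm⁻¹, the complex adopts the low-spin configuration.
Filling d⁴ accordingly: t2g^4 e_g^0.
Unpaired electrons: 2.

2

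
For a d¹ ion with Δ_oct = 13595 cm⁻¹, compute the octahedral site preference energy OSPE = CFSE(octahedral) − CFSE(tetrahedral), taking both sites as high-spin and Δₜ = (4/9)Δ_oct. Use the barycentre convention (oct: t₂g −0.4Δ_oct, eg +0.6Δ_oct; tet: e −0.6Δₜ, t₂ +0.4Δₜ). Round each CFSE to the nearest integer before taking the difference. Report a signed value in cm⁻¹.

In an octahedral site d¹ (HS) is t2g^1 e_g^0, giving CFSE(oct) = -0.4Δ_oct = -5438 cm⁻¹.
Tetrahedral: e^1 t2^0, CFSE = 1(−0.6) + 0(+0.4) = -0.6Δₜ = -0.6 × (4/9) × 13595 = -3625 cm⁻¹.
OSPE = CFSE(oct) − CFSE(tet) = -5438 − (-3625) = -1813 cm⁻¹.

-1813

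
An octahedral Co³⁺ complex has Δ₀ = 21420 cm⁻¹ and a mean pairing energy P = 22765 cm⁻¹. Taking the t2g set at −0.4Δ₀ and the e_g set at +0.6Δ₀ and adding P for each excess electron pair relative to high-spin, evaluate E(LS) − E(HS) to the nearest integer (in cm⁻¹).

Co³⁺: group 9, so d-count = 9 − 3 = 6.
High-spin: t2g^4 e_g^2, CFSE = -0.4Δ₀ = -8568 cm⁻¹.
For low-spin the configuration is t2g^6 e_g^0: orbital energy -2.4 × 21420 = -51408 cm⁻¹, and 2 additional pairs relative to high-spin add 45530 cm⁻¹, giving -5878 cm⁻¹.
The difference is -5878 − (-8568) = 2690 cm⁻¹, so high-spin lies lower.

2690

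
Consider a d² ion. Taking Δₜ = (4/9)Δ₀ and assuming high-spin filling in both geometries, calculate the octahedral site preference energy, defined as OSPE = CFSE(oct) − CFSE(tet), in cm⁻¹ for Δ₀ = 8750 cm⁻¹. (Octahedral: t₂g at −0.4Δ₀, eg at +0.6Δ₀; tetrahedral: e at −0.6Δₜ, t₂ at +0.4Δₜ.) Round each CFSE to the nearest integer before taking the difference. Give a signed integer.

In an octahedral site d² (HS) is t2g^2 e_g^0, giving CFSE(oct) = -0.8Δ₀ = -7000 cm⁻¹.
In a tetrahedral site the filling is e^2 t2^0: CFSE(tet) = -1.2Δₜ = -1.2 × (4/9)(8750) = -4667 cm⁻¹.
Subtracting, OSPE = -7000 − (-4667) = -2333 cm⁻¹.

-2333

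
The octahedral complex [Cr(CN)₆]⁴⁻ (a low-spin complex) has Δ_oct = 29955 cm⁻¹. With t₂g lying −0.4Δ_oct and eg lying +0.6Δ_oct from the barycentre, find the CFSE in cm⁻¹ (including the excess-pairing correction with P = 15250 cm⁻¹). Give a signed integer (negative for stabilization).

-32678

Each CN⁻ contributes -1; 6 × (-1) = -6. With overall charge -4, Cr is in the +2 oxidation state.
Cr is in group 6, so Cr²⁺ is d⁴ (6 − 2 = 4).
Configuration: t₂g⁴ eg⁰.
Orbital CFSE = 4(-0.4) + 0(0.6) = -1.6Δ_oct = -1.6 × 29955 = -47928 cm⁻¹.
High-spin d⁴ would be t₂g³ eg¹ with 0 pairs; low-spin has 1, so 1 excess pair costs +1P = +15250 cm⁻¹.
Overall CFSE = -47928 + 15250 = -32678 cm⁻¹.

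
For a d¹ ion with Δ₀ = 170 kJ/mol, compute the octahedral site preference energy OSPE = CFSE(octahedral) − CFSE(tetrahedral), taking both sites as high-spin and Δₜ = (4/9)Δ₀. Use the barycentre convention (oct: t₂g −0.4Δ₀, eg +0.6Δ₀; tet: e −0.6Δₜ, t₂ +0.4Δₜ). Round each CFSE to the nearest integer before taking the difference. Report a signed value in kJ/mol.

Octahedral high-spin t₂g¹ eg⁰: CFSE = -0.4 × 170 = -68 kJ/mol.
Tetrahedral: e¹ t₂⁰, CFSE = 1(−0.6) + 0(+0.4) = -0.6Δₜ = -0.6 × (4/9) × 170 = -45 kJ/mol.
OSPE = -68 − (-45) = -23 kJ/mol.

-23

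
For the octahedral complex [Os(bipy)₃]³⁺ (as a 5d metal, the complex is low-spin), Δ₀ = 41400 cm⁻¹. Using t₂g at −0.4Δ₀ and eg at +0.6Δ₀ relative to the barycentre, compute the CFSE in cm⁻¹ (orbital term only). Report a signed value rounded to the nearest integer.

-82800

bipy is neutral, so the +3 overall charge sits on Os: oxidation state +3.
Os is in group 8, so Os³⁺ is d⁵ (8 − 3 = 5).
Configuration: t₂g⁵ eg⁰.
The orbital stabilization is -2.0Δ₀ = -2.0 × 41400 = -82800 cm⁻¹.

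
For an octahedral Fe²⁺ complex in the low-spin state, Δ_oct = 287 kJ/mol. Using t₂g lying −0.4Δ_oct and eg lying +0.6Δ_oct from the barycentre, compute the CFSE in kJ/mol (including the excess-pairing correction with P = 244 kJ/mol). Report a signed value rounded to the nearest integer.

-201

Fe²⁺: group 8, so d-count = 8 − 2 = 6.
Configuration: t₂g⁶ eg⁰.
CFSE(orbital) = 6×(-0.4Δ_oct) + 0×(0.6Δ_oct) = -2.4Δ_oct; with Δ_oct = 287 kJ/mol that is -689 kJ/mol.
High-spin d⁶ would be t₂g⁴ eg² with 1 pair; low-spin has 3, so 2 excess pairs cost +2P = +488 kJ/mol.
Combining: -689 + 488 = -201 kJ/mol.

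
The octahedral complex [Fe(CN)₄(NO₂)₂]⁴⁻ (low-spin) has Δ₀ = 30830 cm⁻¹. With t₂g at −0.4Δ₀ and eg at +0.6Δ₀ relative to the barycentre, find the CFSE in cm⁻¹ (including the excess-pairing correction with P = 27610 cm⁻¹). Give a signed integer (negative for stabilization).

Ligand charges: 4×(-1) from CN⁻ and 2×(-1) from NO₂⁻ sum to -6; with overall charge -4, Fe is +2.
Fe sits in group 8; removing 2 electrons leaves Fe²⁺ with 8 − 2 = 6 d electrons.
Electron filling gives t₂g⁶ eg⁰.
CFSE(orbital) = 6×(-0.4Δ₀) + 0×(0.6Δ₀) = -2.4Δ₀; with Δ₀ = 30830 cm⁻¹ that is -73992 cm⁻¹.
High-spin d⁶ would be t₂g⁴ eg² with 1 pair; low-spin has 3, so 2 excess pairs cost +2P = +55220 cm⁻¹.
Net CFSE = -73992 + 55220 = -18772 cm⁻¹.

-18772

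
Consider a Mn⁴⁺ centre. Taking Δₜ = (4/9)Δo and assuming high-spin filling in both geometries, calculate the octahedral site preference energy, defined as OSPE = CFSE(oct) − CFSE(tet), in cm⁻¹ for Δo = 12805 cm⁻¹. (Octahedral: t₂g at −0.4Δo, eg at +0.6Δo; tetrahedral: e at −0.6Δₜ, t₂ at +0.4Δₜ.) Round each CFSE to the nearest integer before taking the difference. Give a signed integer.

-10813

Mn sits in group 7; removing 4 electrons leaves Mn⁴⁺ with 7 − 4 = 3 d electrons.
In an octahedral site d³ (HS) is t2g^3 e_g^0, giving CFSE(oct) = -1.2Δo = -15366 cm⁻¹.
Tetrahedral e^2 t2^1 gives -0.8Δₜ = -0.8 × (4/9) × 12805 = -4553 cm⁻¹.
OSPE = CFSE(oct) − CFSE(tet) = -15366 − (-4553) = -10813 cm⁻¹.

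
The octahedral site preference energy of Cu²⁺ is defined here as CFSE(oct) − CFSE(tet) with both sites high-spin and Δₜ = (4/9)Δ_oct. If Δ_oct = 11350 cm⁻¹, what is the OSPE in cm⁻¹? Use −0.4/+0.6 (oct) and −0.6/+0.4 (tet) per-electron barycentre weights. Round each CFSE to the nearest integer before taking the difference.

-4792

Cu is in group 11, so Cu²⁺ is d⁹ (11 − 2 = 9).
Octahedral (high-spin): t2g^6 e_g^3, CFSE = 6(−0.4) + 3(+0.6) = -0.6Δ_oct = -0.6 × 11350 = -6810 cm⁻¹.
Tetrahedral: e^4 t2^5, CFSE = 4(−0.6) + 5(+0.4) = -0.4Δₜ = -0.4 × (4/9) × 11350 = -2018 cm⁻¹.
OSPE = -6810 − (-2018) = -4792 cm⁻¹.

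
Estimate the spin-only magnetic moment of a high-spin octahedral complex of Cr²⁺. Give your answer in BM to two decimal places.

4.90 BM

Group 6 minus oxidation state +2 gives a d⁴ configuration for Cr²⁺.
Configuration: t2g^3 e_g^1 → 4 unpaired electrons.
μ(spin-only) = √[4(4+2)] = √24 ≈ 4.90 BM.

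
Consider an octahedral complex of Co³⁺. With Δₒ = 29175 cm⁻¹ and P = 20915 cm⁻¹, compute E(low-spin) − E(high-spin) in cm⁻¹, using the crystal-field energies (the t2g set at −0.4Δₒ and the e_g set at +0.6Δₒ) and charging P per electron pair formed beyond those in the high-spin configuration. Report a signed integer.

-16520

Co sits in group 9; removing 3 electrons leaves Co³⁺ with 9 − 3 = 6 d electrons.
High-spin: t2g^4 e_g^2, CFSE = -0.4Δₒ = -11670 cm⁻¹.
Low-spin: t2g^6 e_g^0, orbital CFSE = -2.4Δₒ = -70020 cm⁻¹; plus 2 excess pairs × P = +41830 cm⁻¹; total -28190 cm⁻¹.
Thus E(LS) − E(HS) = -16520 cm⁻¹.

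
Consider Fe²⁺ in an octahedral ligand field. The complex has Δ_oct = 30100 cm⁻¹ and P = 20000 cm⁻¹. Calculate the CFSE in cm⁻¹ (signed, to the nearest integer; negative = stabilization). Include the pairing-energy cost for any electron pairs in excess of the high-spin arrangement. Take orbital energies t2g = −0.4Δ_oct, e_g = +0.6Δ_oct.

Fe²⁺: group 8, so d-count = 8 − 2 = 6.
Δ_oct > P, so pairing is preferred: the ground state is low-spin.
Configuration: t2g^6 e_g^0.
Orbital CFSE = -2.4Δ_oct = -2.4 × 30100 = -72240 cm⁻¹.
Excess pairs vs high-spin: 3 − 1 = 2; pairing cost = +40000 cm⁻¹.
Net CFSE = -72240 + 40000 = -32240 cm⁻¹.

-32240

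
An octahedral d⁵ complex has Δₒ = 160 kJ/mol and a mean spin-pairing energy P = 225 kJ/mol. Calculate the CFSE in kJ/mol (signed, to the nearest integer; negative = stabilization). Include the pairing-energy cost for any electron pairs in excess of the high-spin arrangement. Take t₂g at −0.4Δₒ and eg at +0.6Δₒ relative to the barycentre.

0

Δₒ < P, so pairing is avoided: the ground state is high-spin.
That gives t₂g³ eg².
Orbital CFSE = 0.0Δₒ = 0.0 × 160 = 0 kJ/mol.
High-spin has no excess pairs, so no pairing correction applies.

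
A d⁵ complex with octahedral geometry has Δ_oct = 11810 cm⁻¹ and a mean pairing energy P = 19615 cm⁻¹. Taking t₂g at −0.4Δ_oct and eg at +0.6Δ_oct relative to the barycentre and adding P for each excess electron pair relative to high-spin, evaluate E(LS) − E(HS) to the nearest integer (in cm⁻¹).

15610

High-spin d⁵ fills as t₂g³ eg² with CFSE 3(−0.4) + 2(+0.6) = 0.0Δ_oct = 0 cm⁻¹.
Low-spin t₂g⁵ eg⁰ gives -2.0Δ_oct = -23620 cm⁻¹, but forming 2 extra pairs costs 2P = 39230 cm⁻¹, so E(LS) = -23620 + 39230 = 15610 cm⁻¹.
The difference is 15610 − (0) = 15610 cm⁻¹, so high-spin lies lower.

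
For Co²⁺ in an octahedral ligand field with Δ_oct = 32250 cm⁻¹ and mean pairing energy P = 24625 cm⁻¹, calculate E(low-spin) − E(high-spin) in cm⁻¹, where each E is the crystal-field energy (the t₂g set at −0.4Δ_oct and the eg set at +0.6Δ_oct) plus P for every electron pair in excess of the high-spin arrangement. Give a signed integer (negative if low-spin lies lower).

Co is in group 9, so Co²⁺ is d⁷ (9 − 2 = 7).
High-spin: t₂g⁵ eg², CFSE = -0.8Δ_oct = -25800 cm⁻¹.
For low-spin the configuration is t₂g⁶ eg¹: orbital energy -1.8 × 32250 = -58050 cm⁻¹, and 1 additional pair relative to high-spin adds 24625 cm⁻¹, giving -33425 cm⁻¹.
The difference is -33425 − (-25800) = -7625 cm⁻¹, so low-spin lies lower.

-7625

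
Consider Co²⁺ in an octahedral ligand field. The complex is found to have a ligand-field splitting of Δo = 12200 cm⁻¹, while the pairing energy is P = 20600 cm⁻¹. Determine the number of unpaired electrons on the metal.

Co sits in group 9; removing 2 electrons leaves Co²⁺ with 9 − 2 = 7 d electrons.
Since Δo = 12200 cm⁻¹ < P = 20600 cm⁻¹, the complex adopts the high-spin configuration.
That gives t₂g⁵ eg².
Unpaired electrons: 3.

3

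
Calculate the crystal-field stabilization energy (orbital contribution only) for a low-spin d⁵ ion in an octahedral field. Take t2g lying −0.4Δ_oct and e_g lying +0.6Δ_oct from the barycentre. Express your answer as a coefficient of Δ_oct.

-2.0 Δ_oct

Configuration: t2g^5 e_g^0.
CFSE = 5(-0.4Δ_oct) + 0(0.6Δ_oct) = -2.0Δ_oct + 0.0Δ_oct = -2.0Δ_oct.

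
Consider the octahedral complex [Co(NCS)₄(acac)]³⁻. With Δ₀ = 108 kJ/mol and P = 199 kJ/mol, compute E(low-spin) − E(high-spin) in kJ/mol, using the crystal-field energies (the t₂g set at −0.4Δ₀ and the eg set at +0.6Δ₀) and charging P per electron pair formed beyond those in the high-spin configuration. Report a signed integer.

91

Ligand charges: 4×(-1) from NCS⁻ and 1×(-1) from acac⁻ sum to -5; with overall charge -3, Co is +2.
Group 9 minus oxidation state +2 gives a d⁷ configuration for Co²⁺.
In the high-spin limit (t₂g⁵ eg²) the orbital term is -0.8Δ₀ = -86 kJ/mol, with no excess pairing.
For low-spin the configuration is t₂g⁶ eg¹: orbital energy -1.8 × 108 = -194 kJ/mol, and 1 additional pair relative to high-spin adds 199 kJ/mol, giving 5 kJ/mol.
The difference is 5 − (-86) = 91 kJ/mol, so high-spin lies lower.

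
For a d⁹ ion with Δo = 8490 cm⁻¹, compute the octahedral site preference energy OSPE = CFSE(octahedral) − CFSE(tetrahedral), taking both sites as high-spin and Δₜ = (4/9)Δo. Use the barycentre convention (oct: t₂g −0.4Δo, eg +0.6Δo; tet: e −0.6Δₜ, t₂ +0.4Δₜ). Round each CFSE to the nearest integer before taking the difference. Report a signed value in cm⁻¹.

Octahedral (high-spin): t2g^6 e_g^3, CFSE = 6(−0.4) + 3(+0.6) = -0.6Δo = -0.6 × 8490 = -5094 cm⁻¹.
Tetrahedral e^4 t2^5 gives -0.4Δₜ = -0.4 × (4/9) × 8490 = -1509 cm⁻¹.
OSPE = CFSE(oct) − CFSE(tet) = -5094 − (-1509) = -3585 cm⁻¹.

-3585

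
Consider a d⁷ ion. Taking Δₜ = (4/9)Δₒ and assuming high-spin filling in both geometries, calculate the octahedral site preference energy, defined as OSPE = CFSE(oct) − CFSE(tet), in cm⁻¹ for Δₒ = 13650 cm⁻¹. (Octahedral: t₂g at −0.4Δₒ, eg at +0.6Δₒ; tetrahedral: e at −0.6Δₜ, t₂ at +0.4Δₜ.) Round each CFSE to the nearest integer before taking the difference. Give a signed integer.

-3640

Octahedral high-spin t₂g⁵ eg²: CFSE = -0.8 × 13650 = -10920 cm⁻¹.
Tetrahedral: e⁴ t₂³, CFSE = 4(−0.6) + 3(+0.4) = -1.2Δₜ = -1.2 × (4/9) × 13650 = -7280 cm⁻¹.
OSPE = -10920 − (-7280) = -3640 cm⁻¹.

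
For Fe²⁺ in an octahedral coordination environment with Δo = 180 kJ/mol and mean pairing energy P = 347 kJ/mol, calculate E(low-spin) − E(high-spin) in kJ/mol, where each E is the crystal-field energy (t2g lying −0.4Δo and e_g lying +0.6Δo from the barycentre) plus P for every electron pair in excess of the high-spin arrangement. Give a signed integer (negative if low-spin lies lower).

Fe²⁺: group 8, so d-count = 8 − 2 = 6.
High-spin: t2g^4 e_g^2, CFSE = -0.4Δo = -72 kJ/mol.
Low-spin: t2g^6 e_g^0, orbital CFSE = -2.4Δo = -432 kJ/mol; plus 2 excess pairs × P = +694 kJ/mol; total 262 kJ/mol.
Thus E(LS) − E(HS) = 334 kJ/mol.

334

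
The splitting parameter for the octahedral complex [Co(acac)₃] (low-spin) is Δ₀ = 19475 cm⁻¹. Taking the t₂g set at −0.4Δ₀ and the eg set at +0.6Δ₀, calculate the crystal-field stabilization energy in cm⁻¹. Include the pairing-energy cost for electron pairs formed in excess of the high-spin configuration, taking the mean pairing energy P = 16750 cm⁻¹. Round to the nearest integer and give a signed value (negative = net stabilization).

-13240

Each acac⁻ contributes -1; 3 × (-1) = -3. With overall charge +0, Co is in the +3 oxidation state.
Co sits in group 9; removing 3 electrons leaves Co³⁺ with 9 − 3 = 6 d electrons.
The d⁶ electrons fill as t₂g⁶ eg⁰.
The orbital stabilization is -2.4Δ₀ = -2.4 × 19475 = -46740 cm⁻¹.
High-spin d⁶ would be t₂g⁴ eg² with 1 pair; low-spin has 3, so 2 excess pairs cost +2P = +33500 cm⁻¹.
Net CFSE = -46740 + 33500 = -13240 cm⁻¹.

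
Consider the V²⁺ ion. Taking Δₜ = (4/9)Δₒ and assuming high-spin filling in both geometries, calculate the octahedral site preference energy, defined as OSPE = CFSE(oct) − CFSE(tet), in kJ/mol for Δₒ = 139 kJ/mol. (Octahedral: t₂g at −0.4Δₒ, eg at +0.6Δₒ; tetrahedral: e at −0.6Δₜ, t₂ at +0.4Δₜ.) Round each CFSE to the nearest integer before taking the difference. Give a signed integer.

-118

V²⁺: group 5, so d-count = 5 − 2 = 3.
Octahedral (high-spin): t2g^3 e_g^0, CFSE = 3(−0.4) + 0(+0.6) = -1.2Δₒ = -1.2 × 139 = -167 kJ/mol.
In a tetrahedral site the filling is e^2 t2^1: CFSE(tet) = -0.8Δₜ = -0.8 × (4/9)(139) = -49 kJ/mol.
OSPE = CFSE(oct) − CFSE(tet) = -167 − (-49) = -118 kJ/mol.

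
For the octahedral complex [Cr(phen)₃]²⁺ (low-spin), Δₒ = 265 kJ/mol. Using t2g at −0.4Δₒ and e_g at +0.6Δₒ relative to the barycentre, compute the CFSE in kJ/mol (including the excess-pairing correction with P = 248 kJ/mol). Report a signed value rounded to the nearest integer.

-176

phen is neutral, so the +2 overall charge sits on Cr: oxidation state +2.
Cr is in group 6, so Cr²⁺ is d⁴ (6 − 2 = 4).
Configuration: t2g^4 e_g^0.
CFSE(orbital) = 4×(-0.4Δₒ) + 0×(0.6Δₒ) = -1.6Δₒ; with Δₒ = 265 kJ/mol that is -424 kJ/mol.
High-spin d⁴ would be t2g^3 e_g^1 with 0 pairs; low-spin has 1, so 1 excess pair costs +1P = +248 kJ/mol.
Combining: -424 + 248 = -176 kJ/mol.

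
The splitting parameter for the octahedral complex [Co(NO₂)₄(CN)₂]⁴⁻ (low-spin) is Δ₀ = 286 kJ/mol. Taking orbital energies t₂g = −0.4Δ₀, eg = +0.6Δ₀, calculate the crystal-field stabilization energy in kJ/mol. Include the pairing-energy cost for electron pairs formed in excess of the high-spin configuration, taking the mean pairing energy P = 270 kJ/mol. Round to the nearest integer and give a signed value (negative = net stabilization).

-245

Ligand charges: 4×(-1) from NO₂⁻ and 2×(-1) from CN⁻ sum to -6; with overall charge -4, Co is +2.
Co sits in group 9; removing 2 electrons leaves Co²⁺ with 9 − 2 = 7 d electrons.
Electron filling gives t₂g⁶ eg¹.
CFSE(orbital) = 6×(-0.4Δ₀) + 1×(0.6Δ₀) = -1.8Δ₀; with Δ₀ = 286 kJ/mol that is -515 kJ/mol.
Relative to high-spin t₂g⁵ eg² (2 paired), the low-spin configuration has 1 additional pair, contributing +1 × 270 = +270 kJ/mol.
Overall CFSE = -515 + 270 = -245 kJ/mol.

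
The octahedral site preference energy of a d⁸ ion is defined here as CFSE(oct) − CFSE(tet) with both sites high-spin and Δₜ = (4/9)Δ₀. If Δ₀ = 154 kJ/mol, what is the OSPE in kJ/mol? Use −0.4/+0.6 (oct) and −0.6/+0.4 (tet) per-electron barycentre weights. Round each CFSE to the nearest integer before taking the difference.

-130

Octahedral high-spin t₂g⁶ eg²: CFSE = -1.2 × 154 = -185 kJ/mol.
Tetrahedral e⁴ t₂⁴ gives -0.8Δₜ = -0.8 × (4/9) × 154 = -55 kJ/mol.
Subtracting, OSPE = -185 − (-55) = -130 kJ/mol.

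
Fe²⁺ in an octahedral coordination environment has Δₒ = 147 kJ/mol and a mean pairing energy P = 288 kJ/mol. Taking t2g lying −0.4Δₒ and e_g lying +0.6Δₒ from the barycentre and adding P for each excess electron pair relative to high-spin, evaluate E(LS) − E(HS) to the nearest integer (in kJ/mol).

Fe sits in group 8; removing 2 electrons leaves Fe²⁺ with 8 − 2 = 6 d electrons.
High-spin d⁶ fills as t2g^4 e_g^2 with CFSE 4(−0.4) + 2(+0.6) = -0.4Δₒ = -59 kJ/mol.
For low-spin the configuration is t2g^6 e_g^0: orbital energy -2.4 × 147 = -353 kJ/mol, and 2 additional pairs relative to high-spin add 576 kJ/mol, giving 223 kJ/mol.
E(LS) − E(HS) = 223 − (-59) = 282 kJ/mol.

282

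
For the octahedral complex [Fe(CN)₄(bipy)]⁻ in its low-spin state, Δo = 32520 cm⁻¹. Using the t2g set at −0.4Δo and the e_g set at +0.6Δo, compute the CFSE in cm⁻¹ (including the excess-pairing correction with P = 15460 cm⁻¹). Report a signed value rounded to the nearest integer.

Ligand charges: 4×(-1) from CN⁻ and 1×(+0) from bipy sum to -4; with overall charge -1, Fe is +3.
Fe³⁺: group 8, so d-count = 8 − 3 = 5.
Configuration: t2g^5 e_g^0.
The orbital stabilization is -2.0Δo = -2.0 × 32520 = -65040 cm⁻¹.
High-spin d⁵ would be t2g^3 e_g^2 with 0 pairs; low-spin has 2, so 2 excess pairs cost +2P = +30920 cm⁻¹.
Overall CFSE = -65040 + 30920 = -34120 cm⁻¹.

-34120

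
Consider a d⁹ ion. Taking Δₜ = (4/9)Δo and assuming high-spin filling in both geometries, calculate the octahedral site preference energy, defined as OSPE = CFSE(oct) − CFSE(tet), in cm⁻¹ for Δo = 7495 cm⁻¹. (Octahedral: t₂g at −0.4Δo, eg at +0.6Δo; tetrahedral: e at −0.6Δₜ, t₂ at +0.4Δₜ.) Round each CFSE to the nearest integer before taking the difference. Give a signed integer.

Octahedral high-spin t₂g⁶ eg³: CFSE = -0.6 × 7495 = -4497 cm⁻¹.
Tetrahedral e⁴ t₂⁵ gives -0.4Δₜ = -0.4 × (4/9) × 7495 = -1332 cm⁻¹.
OSPE = -4497 − (-1332) = -3165 cm⁻¹.

-3165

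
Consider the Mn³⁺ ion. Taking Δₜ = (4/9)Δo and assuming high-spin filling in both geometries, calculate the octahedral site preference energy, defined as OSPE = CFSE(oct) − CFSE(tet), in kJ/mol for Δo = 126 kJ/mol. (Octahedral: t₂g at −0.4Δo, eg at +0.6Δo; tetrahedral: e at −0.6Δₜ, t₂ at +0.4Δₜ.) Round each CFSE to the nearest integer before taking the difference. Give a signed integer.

-54

Mn³⁺: group 7, so d-count = 7 − 3 = 4.
Octahedral high-spin t₂g³ eg¹: CFSE = -0.6 × 126 = -76 kJ/mol.
In a tetrahedral site the filling is e² t₂²: CFSE(tet) = -0.4Δₜ = -0.4 × (4/9)(126) = -22 kJ/mol.
OSPE = -76 − (-22) = -54 kJ/mol.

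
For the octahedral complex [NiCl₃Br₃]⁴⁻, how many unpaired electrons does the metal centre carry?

2

Ligand charges: 3×(-1) from Cl⁻ and 3×(-1) from Br⁻ sum to -6; with overall charge -4, Ni is +2.
Group 10 minus oxidation state +2 gives a d⁸ configuration for Ni²⁺.
Configuration: t₂g⁶ eg², giving 2 unpaired electrons.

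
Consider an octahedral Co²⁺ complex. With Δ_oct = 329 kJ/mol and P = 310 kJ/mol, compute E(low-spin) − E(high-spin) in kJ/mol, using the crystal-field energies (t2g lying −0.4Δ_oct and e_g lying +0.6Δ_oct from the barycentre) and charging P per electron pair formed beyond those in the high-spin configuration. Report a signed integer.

Group 9 minus oxidation state +2 gives a d⁷ configuration for Co²⁺.
High-spin d⁷ fills as t2g^5 e_g^2 with CFSE 5(−0.4) + 2(+0.6) = -0.8Δ_oct = -263 kJ/mol.
Low-spin: t2g^6 e_g^1, orbital CFSE = -1.8Δ_oct = -592 kJ/mol; plus 1 excess pair × P = +310 kJ/mol; total -282 kJ/mol.
The difference is -282 − (-263) = -19 kJ/mol, so low-spin lies lower.

-19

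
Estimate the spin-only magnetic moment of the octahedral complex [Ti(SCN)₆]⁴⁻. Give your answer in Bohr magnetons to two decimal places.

Each SCN⁻ contributes -1; 6 × (-1) = -6. With overall charge -4, Ti is in the +2 oxidation state.
Ti²⁺: group 4, so d-count = 4 − 2 = 2.
Configuration: t2g^2 e_g^0 → 2 unpaired electrons.
μ(spin-only) = √[2(2+2)] = √8 ≈ 2.83 Bohr magnetons.

2.83 Bohr magnetons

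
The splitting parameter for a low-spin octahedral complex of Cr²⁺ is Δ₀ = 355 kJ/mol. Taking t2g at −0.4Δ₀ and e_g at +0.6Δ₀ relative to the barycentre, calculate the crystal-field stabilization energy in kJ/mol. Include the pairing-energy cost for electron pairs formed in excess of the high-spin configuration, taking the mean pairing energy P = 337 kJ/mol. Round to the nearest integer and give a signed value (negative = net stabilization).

Cr is in group 6, so Cr²⁺ is d⁴ (6 − 2 = 4).
Electron filling gives t2g^4 e_g^0.
The orbital stabilization is -1.6Δ₀ = -1.6 × 355 = -568 kJ/mol.
High-spin d⁴ would be t2g^3 e_g^1 with 0 pairs; low-spin has 1, so 1 excess pair costs +1P = +337 kJ/mol.
Overall CFSE = -568 + 337 = -231 kJ/mol.

-231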